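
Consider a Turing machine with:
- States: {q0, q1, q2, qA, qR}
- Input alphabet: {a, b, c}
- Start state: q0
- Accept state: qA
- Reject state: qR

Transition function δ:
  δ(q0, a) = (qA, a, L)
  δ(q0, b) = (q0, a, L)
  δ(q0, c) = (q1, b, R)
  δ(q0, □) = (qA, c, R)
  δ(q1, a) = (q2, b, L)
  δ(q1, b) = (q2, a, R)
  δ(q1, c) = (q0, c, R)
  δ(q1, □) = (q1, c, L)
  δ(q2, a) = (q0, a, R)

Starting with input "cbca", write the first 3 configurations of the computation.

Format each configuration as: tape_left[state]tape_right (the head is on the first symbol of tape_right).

Transitions applied:
Step 1: δ(q0, c) = (q1, b, R)
Step 2: δ(q1, b) = (q2, a, R)

The first 3 configurations are:
[q0]cbca ⊢ b[q1]bca ⊢ ba[q2]ca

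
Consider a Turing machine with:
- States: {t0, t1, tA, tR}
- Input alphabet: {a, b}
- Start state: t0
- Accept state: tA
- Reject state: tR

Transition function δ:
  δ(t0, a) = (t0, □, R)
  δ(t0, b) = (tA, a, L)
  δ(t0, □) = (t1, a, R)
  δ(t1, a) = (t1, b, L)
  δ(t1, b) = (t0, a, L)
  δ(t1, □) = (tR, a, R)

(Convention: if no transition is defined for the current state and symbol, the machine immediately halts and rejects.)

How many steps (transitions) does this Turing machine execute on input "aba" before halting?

Execution trace:
Initial: [t0]aba
Step 1: δ(t0, a) = (t0, □, R) → □[t0]ba
Step 2: δ(t0, b) = (tA, a, L) → [tA]□aa

The machine reaches the accept state tA and halts.

The machine executed 2 steps before halting.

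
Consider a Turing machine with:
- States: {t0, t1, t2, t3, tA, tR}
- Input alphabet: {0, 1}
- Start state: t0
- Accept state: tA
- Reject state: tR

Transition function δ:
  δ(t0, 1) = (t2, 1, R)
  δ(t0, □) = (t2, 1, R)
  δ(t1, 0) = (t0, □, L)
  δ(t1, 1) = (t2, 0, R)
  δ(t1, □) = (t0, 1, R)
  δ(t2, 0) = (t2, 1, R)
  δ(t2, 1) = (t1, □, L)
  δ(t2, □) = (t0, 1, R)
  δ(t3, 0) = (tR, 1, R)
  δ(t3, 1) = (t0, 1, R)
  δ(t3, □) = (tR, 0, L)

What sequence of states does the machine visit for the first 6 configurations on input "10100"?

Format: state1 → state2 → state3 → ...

Execution trace:
Initial: [t0]10100
Step 1: δ(t0, 1) = (t2, 1, R) → 1[t2]0100
Step 2: δ(t2, 0) = (t2, 1, R) → 11[t2]100
Step 3: δ(t2, 1) = (t1, □, L) → 1[t1]1□00
Step 4: δ(t1, 1) = (t2, 0, R) → 10[t2]□00
Step 5: δ(t2, □) = (t0, 1, R) → 101[t0]00

No transition is defined for δ(t0, 0). By convention the machine halts and rejects.

State sequence: t0 → t2 → t2 → t1 → t2 → t0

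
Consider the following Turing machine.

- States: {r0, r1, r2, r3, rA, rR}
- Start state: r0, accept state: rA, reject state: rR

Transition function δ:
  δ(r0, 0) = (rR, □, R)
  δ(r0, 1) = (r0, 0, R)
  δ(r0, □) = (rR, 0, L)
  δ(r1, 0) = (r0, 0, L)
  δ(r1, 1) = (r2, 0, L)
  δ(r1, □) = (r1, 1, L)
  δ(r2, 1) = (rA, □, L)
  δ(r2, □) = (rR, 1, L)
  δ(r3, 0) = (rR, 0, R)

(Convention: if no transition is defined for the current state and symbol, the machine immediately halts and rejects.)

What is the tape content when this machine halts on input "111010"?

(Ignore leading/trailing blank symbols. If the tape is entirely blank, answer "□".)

Execution trace:
Initial: [r0]111010
Step 1: δ(r0, 1) = (r0, 0, R) → 0[r0]11010
Step 2: δ(r0, 1) = (r0, 0, R) → 00[r0]1010
Step 3: δ(r0, 1) = (r0, 0, R) → 000[r0]010
Step 4: δ(r0, 0) = (rR, □, R) → 000□[rR]10

The machine reaches the reject state rR and halts.

Final tape (ignoring leading/trailing blanks): 000□10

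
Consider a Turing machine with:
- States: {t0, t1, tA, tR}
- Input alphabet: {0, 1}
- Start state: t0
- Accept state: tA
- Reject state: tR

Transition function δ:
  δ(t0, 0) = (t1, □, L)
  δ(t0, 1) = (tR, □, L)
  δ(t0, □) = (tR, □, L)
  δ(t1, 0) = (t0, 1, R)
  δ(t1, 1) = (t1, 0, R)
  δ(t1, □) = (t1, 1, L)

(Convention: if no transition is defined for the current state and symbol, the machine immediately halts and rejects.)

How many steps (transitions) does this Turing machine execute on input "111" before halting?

Execution trace:
Initial: [t0]111
Step 1: δ(t0, 1) = (tR, □, L) → [tR]□□11

The machine reaches the reject state tR and halts.

The machine executed 1 step before halting.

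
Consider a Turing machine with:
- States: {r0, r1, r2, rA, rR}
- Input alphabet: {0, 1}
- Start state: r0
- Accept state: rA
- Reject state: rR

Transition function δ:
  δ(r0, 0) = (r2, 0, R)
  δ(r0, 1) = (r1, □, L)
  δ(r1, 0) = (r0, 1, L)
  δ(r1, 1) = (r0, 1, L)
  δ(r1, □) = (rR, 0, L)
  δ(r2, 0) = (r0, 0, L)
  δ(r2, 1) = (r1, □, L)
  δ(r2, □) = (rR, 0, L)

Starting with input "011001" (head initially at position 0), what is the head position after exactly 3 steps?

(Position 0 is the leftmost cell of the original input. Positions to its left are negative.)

Execution trace (head position shown):
Step 0: [r0]011001  (head at position 0)
Step 1: move right → 0[r2]11001  (head at position 1)
Step 2: move left → [r1]0□1001  (head at position 0)
Step 3: move left → [r0]□1□1001  (head at position -1)

After 3 steps, the head is at position -1.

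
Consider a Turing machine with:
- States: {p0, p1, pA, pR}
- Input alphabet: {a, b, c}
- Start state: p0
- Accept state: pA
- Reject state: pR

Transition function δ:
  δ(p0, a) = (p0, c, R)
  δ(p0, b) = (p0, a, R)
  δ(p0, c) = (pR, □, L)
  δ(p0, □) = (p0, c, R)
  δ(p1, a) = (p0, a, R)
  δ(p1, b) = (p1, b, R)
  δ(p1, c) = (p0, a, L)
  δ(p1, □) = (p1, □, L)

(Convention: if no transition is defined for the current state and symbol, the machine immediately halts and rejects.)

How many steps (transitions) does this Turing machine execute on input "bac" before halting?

Execution trace:
Initial: [p0]bac
Step 1: δ(p0, b) = (p0, a, R) → a[p0]ac
Step 2: δ(p0, a) = (p0, c, R) → ac[p0]c
Step 3: δ(p0, c) = (pR, □, L) → a[pR]c□

The machine reaches the reject state pR and halts.

The machine executed 3 steps before halting.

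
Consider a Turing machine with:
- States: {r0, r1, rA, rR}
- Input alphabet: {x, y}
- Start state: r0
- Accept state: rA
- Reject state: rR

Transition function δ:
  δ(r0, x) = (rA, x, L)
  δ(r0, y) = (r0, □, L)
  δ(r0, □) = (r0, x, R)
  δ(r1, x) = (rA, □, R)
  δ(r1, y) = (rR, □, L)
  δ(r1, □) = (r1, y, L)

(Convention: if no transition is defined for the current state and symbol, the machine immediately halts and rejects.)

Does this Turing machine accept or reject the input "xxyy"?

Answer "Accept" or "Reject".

Execution trace:
Initial: [r0]xxyy
Step 1: δ(r0, x) = (rA, x, L) → [rA]□xxyy

The machine reaches the accept state rA and halts.

Answer: Accept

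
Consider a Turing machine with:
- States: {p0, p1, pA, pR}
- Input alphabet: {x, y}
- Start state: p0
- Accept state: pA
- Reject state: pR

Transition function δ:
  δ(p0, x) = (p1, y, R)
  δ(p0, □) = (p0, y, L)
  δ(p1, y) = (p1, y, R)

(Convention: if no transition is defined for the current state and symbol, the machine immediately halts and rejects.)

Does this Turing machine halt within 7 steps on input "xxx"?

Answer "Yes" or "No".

Execution trace:
Initial: [p0]xxx
Step 1: δ(p0, x) = (p1, y, R) → y[p1]xx

No transition is defined for δ(p1, x). By convention the machine halts and rejects.
The machine halted after 1 step (within the 7-step bound).

Answer: Yes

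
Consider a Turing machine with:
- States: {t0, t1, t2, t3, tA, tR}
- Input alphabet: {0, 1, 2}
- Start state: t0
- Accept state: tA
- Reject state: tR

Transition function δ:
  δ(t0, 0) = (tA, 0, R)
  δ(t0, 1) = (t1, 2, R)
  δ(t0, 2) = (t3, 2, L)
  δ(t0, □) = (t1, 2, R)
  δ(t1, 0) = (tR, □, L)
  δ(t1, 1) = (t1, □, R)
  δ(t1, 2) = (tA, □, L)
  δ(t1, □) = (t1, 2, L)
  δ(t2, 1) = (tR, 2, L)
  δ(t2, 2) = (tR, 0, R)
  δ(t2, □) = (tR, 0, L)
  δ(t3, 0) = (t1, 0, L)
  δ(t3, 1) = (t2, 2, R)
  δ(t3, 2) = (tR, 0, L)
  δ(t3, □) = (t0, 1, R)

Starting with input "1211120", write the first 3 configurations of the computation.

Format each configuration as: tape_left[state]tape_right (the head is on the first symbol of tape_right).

Transitions applied:
Step 1: δ(t0, 1) = (t1, 2, R)
Step 2: δ(t1, 2) = (tA, □, L)

The first 3 configurations are:
[t0]1211120 ⊢ 2[t1]211120 ⊢ [tA]2□11120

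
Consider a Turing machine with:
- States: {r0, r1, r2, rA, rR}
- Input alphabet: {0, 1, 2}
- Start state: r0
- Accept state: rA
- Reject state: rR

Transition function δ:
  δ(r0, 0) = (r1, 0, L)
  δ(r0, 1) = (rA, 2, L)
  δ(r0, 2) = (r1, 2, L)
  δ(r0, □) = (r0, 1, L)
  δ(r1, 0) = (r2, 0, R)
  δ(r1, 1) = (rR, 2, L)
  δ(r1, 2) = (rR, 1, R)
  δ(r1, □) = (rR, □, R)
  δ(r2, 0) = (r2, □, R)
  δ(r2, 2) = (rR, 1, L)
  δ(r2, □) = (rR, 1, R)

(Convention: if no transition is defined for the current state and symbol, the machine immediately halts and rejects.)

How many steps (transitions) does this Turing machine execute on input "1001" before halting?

Execution trace:
Initial: [r0]1001
Step 1: δ(r0, 1) = (rA, 2, L) → [rA]□2001

The machine reaches the accept state rA and halts.

The machine executed 1 step before halting.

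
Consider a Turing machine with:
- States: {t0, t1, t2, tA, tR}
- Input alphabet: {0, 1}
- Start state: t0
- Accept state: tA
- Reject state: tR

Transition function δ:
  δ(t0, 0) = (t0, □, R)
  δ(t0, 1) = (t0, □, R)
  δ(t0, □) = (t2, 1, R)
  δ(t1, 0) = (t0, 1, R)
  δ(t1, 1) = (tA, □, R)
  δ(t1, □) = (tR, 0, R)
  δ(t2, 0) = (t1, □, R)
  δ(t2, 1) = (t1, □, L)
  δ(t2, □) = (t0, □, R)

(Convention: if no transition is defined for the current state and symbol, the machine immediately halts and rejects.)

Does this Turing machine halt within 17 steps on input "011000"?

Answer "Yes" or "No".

Execution trace:
Initial: [t0]011000
Step 1: δ(t0, 0) = (t0, □, R) → □[t0]11000
Step 2: δ(t0, 1) = (t0, □, R) → □□[t0]1000
Step 3: δ(t0, 1) = (t0, □, R) → □□□[t0]000
Step 4: δ(t0, 0) = (t0, □, R) → □□□□[t0]00
Step 5: δ(t0, 0) = (t0, □, R) → □□□□□[t0]0
Step 6: δ(t0, 0) = (t0, □, R) → □□□□□□[t0]□
Step 7: δ(t0, □) = (t2, 1, R) → □□□□□□1[t2]□
Step 8: δ(t2, □) = (t0, □, R) → □□□□□□1□[t0]□
Step 9: δ(t0, □) = (t2, 1, R) → □□□□□□1□1[t2]□
Step 10: δ(t2, □) = (t0, □, R) → □□□□□□1□1□[t0]□
Step 11: δ(t0, □) = (t2, 1, R) → □□□□□□1□1□1[t2]□
Step 12: δ(t2, □) = (t0, □, R) → □□□□□□1□1□1□[t0]□
Step 13: δ(t0, □) = (t2, 1, R) → □□□□□□1□1□1□1[t2]□
Step 14: δ(t2, □) = (t0, □, R) → □□□□□□1□1□1□1□[t0]□
Step 15: δ(t0, □) = (t2, 1, R) → □□□□□□1□1□1□1□1[t2]□
Step 16: δ(t2, □) = (t0, □, R) → □□□□□□1□1□1□1□1□[t0]□
Step 17: δ(t0, □) = (t2, 1, R) → □□□□□□1□1□1□1□1□1[t2]□

The machine has not reached a halting state after 17 steps.
The machine did not halt within the 17-step bound.

Answer: No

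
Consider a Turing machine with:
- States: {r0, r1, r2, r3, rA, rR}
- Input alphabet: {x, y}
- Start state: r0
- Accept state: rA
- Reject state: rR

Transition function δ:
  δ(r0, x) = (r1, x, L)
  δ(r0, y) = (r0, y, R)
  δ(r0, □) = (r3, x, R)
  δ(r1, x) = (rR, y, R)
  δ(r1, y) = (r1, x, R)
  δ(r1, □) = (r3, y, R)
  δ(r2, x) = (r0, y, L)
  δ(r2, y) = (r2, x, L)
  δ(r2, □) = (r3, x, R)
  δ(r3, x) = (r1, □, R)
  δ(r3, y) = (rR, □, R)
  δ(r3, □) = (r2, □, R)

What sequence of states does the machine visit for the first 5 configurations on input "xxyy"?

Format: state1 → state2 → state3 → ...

Execution trace:
Initial: [r0]xxyy
Step 1: δ(r0, x) = (r1, x, L) → [r1]□xxyy
Step 2: δ(r1, □) = (r3, y, R) → y[r3]xxyy
Step 3: δ(r3, x) = (r1, □, R) → y□[r1]xyy
Step 4: δ(r1, x) = (rR, y, R) → y□y[rR]yy

The machine reaches the reject state rR and halts.

State sequence: r0 → r1 → r3 → r1 → rR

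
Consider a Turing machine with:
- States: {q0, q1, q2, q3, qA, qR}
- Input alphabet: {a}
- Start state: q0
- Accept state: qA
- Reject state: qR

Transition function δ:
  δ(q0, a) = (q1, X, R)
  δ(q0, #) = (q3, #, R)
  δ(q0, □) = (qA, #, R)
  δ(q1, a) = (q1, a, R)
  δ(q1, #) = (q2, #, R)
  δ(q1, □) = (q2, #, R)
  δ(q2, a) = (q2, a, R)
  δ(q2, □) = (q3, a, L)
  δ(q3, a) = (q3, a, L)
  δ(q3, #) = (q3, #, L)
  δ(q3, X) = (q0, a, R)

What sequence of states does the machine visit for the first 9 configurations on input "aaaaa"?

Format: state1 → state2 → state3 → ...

Execution trace:
Initial: [q0]aaaaa
Step 1: δ(q0, a) = (q1, X, R) → X[q1]aaaa
Step 2: δ(q1, a) = (q1, a, R) → Xa[q1]aaa
Step 3: δ(q1, a) = (q1, a, R) → Xaa[q1]aa
Step 4: δ(q1, a) = (q1, a, R) → Xaaa[q1]a
Step 5: δ(q1, a) = (q1, a, R) → Xaaaa[q1]□
Step 6: δ(q1, □) = (q2, #, R) → Xaaaa#[q2]□
Step 7: δ(q2, □) = (q3, a, L) → Xaaaa[q3]#a
Step 8: δ(q3, #) = (q3, #, L) → Xaaa[q3]a#a

State sequence: q0 → q1 → q1 → q1 → q1 → q1 → q2 → q3 → q3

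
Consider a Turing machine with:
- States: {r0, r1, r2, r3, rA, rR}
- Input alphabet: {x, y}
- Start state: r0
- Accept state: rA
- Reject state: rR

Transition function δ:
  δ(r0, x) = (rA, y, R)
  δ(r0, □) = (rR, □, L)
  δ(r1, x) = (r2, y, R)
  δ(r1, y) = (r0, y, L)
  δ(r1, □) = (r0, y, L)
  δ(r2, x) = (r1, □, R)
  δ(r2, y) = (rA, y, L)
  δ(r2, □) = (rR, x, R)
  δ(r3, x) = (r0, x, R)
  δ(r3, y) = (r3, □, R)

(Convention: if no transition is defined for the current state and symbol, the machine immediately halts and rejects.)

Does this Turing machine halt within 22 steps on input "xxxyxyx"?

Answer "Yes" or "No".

Execution trace:
Initial: [r0]xxxyxyx
Step 1: δ(r0, x) = (rA, y, R) → y[rA]xxyxyx

The machine reaches the accept state rA and halts.
The machine halted after 1 step (within the 22-step bound).

Answer: Yes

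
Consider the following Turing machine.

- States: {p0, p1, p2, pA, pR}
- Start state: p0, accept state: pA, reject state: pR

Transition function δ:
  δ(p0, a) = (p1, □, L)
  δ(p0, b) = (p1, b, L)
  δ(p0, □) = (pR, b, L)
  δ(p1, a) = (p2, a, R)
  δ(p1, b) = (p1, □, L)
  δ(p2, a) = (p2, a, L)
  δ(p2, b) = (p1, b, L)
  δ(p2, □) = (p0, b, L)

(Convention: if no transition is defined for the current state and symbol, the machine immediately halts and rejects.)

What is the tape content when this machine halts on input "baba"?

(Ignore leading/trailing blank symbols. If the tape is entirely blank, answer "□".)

Execution trace:
Initial: [p0]baba
Step 1: δ(p0, b) = (p1, b, L) → [p1]□baba

No transition is defined for δ(p1, □). By convention the machine halts and rejects.

Final tape (ignoring leading/trailing blanks): baba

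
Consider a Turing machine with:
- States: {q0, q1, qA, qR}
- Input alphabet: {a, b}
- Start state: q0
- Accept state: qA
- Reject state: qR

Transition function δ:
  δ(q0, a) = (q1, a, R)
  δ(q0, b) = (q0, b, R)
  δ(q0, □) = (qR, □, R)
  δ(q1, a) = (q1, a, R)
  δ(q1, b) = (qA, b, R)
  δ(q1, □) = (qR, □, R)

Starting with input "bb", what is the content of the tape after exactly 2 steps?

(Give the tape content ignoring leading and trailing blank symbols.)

Execution trace:
Initial: [q0]bb
Step 1: δ(q0, b) = (q0, b, R) → b[q0]b
Step 2: δ(q0, b) = (q0, b, R) → bb[q0]□

After 2 steps, the tape (ignoring leading/trailing blanks) is: bb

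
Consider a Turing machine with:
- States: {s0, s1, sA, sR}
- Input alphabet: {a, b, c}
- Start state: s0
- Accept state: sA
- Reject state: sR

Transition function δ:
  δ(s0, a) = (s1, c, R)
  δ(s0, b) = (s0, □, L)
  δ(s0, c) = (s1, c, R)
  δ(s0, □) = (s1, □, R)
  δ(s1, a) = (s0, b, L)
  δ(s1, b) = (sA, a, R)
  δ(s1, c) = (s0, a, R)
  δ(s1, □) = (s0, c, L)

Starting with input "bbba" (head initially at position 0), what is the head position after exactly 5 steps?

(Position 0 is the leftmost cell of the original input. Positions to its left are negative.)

Execution trace (head position shown):
Step 0: [s0]bbba  (head at position 0)
Step 1: move left → [s0]□□bba  (head at position -1)
Step 2: move right → □[s1]□bba  (head at position 0)
Step 3: move left → [s0]□cbba  (head at position -1)
Step 4: move right → □[s1]cbba  (head at position 0)
Step 5: move right → □a[s0]bba  (head at position 1)

After 5 steps, the head is at position 1.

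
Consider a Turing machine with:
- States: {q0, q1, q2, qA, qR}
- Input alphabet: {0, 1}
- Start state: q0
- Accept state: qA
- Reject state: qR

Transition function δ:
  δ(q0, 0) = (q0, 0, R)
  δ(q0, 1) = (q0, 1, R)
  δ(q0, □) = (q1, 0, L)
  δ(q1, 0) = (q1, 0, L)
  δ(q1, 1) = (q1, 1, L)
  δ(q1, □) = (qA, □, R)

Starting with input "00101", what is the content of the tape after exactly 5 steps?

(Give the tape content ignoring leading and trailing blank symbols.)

Execution trace:
Initial: [q0]00101
Step 1: δ(q0, 0) = (q0, 0, R) → 0[q0]0101
Step 2: δ(q0, 0) = (q0, 0, R) → 00[q0]101
Step 3: δ(q0, 1) = (q0, 1, R) → 001[q0]01
Step 4: δ(q0, 0) = (q0, 0, R) → 0010[q0]1
Step 5: δ(q0, 1) = (q0, 1, R) → 00101[q0]□

After 5 steps, the tape (ignoring leading/trailing blanks) is: 00101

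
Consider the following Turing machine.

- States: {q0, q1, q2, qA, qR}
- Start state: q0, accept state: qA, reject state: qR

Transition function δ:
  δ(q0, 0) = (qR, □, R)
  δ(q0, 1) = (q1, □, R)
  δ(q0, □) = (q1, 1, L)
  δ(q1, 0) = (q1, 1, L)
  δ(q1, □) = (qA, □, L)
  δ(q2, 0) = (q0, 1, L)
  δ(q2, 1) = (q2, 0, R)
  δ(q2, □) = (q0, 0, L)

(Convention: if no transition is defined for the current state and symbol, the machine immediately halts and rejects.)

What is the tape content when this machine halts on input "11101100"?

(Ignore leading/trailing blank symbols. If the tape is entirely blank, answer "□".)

Execution trace:
Initial: [q0]11101100
Step 1: δ(q0, 1) = (q1, □, R) → □[q1]1101100

No transition is defined for δ(q1, 1). By convention the machine halts and rejects.

Final tape (ignoring leading/trailing blanks): 1101100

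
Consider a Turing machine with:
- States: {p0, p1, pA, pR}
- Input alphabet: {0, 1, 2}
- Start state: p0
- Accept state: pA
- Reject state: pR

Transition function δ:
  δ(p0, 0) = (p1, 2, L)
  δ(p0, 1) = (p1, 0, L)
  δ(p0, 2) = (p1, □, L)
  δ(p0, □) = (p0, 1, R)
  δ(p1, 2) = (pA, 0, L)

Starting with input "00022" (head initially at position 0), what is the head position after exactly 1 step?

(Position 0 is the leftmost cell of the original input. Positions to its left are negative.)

Execution trace (head position shown):
Step 0: [p0]00022  (head at position 0)
Step 1: move left → [p1]□20022  (head at position -1)

After 1 step, the head is at position -1.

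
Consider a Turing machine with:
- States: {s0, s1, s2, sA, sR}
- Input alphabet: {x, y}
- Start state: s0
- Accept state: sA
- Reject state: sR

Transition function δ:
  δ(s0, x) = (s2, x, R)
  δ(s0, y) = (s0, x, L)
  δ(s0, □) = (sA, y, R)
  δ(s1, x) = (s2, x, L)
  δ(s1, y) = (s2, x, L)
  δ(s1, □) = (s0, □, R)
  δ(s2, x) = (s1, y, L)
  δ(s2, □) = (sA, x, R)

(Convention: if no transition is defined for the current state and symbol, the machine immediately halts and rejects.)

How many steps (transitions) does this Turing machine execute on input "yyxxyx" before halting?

Execution trace:
Initial: [s0]yyxxyx
Step 1: δ(s0, y) = (s0, x, L) → [s0]□xyxxyx
Step 2: δ(s0, □) = (sA, y, R) → y[sA]xyxxyx

The machine reaches the accept state sA and halts.

The machine executed 2 steps before halting.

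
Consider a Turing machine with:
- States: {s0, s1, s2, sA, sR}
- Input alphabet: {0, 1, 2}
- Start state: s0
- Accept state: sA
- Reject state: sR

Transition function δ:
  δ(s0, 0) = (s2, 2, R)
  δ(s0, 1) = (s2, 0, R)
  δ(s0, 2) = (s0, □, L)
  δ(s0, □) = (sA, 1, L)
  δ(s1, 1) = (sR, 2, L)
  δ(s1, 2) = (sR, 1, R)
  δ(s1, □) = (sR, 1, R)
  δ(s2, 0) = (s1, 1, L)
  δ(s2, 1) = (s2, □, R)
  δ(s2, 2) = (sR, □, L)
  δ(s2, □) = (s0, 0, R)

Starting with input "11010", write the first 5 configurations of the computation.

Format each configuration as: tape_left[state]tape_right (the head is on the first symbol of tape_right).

Transitions applied:
Step 1: δ(s0, 1) = (s2, 0, R)
Step 2: δ(s2, 1) = (s2, □, R)
Step 3: δ(s2, 0) = (s1, 1, L)
Step 4: δ(s1, □) = (sR, 1, R)

The first 5 configurations are:
[s0]11010 ⊢ 0[s2]1010 ⊢ 0□[s2]010 ⊢ 0[s1]□110 ⊢ 01[sR]110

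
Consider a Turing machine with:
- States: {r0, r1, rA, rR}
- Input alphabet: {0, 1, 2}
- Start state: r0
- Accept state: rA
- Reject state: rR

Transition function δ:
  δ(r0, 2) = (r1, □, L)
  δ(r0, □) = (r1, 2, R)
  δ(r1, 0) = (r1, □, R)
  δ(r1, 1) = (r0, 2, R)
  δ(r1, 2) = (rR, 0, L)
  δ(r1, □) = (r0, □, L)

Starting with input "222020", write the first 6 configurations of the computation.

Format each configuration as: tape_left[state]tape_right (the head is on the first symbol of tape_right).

Transitions applied:
Step 1: δ(r0, 2) = (r1, □, L)
Step 2: δ(r1, □) = (r0, □, L)
Step 3: δ(r0, □) = (r1, 2, R)
Step 4: δ(r1, □) = (r0, □, L)
Step 5: δ(r0, 2) = (r1, □, L)

The first 6 configurations are:
[r0]222020 ⊢ [r1]□□22020 ⊢ [r0]□□□22020 ⊢ 2[r1]□□22020 ⊢ [r0]2□□22020 ⊢ [r1]□□□□22020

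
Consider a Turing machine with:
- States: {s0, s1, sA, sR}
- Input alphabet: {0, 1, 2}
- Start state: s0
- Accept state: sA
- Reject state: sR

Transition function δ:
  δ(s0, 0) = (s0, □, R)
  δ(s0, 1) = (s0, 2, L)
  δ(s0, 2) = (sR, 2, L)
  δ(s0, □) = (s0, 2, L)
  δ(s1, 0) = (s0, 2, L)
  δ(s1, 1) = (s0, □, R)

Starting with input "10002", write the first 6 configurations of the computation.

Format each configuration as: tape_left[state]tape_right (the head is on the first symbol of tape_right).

Transitions applied:
Step 1: δ(s0, 1) = (s0, 2, L)
Step 2: δ(s0, □) = (s0, 2, L)
Step 3: δ(s0, □) = (s0, 2, L)
Step 4: δ(s0, □) = (s0, 2, L)
Step 5: δ(s0, □) = (s0, 2, L)

The first 6 configurations are:
[s0]10002 ⊢ [s0]□20002 ⊢ [s0]□220002 ⊢ [s0]□2220002 ⊢ [s0]□22220002 ⊢ [s0]□222220002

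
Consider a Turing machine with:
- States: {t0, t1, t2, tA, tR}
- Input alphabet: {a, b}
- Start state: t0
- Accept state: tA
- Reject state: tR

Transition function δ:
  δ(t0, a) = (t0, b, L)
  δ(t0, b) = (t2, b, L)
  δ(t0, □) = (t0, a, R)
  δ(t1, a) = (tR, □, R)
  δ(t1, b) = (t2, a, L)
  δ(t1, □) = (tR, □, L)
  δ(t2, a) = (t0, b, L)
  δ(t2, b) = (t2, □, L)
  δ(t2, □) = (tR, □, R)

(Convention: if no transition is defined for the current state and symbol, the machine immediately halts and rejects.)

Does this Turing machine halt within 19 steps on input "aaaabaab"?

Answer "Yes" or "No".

Execution trace:
Initial: [t0]aaaabaab
Step 1: δ(t0, a) = (t0, b, L) → [t0]□baaabaab
Step 2: δ(t0, □) = (t0, a, R) → a[t0]baaabaab
Step 3: δ(t0, b) = (t2, b, L) → [t2]abaaabaab
Step 4: δ(t2, a) = (t0, b, L) → [t0]□bbaaabaab
Step 5: δ(t0, □) = (t0, a, R) → a[t0]bbaaabaab
Step 6: δ(t0, b) = (t2, b, L) → [t2]abbaaabaab
Step 7: δ(t2, a) = (t0, b, L) → [t0]□bbbaaabaab
Step 8: δ(t0, □) = (t0, a, R) → a[t0]bbbaaabaab
Step 9: δ(t0, b) = (t2, b, L) → [t2]abbbaaabaab
Step 10: δ(t2, a) = (t0, b, L) → [t0]□bbbbaaabaab
Step 11: δ(t0, □) = (t0, a, R) → a[t0]bbbbaaabaab
Step 12: δ(t0, b) = (t2, b, L) → [t2]abbbbaaabaab
Step 13: δ(t2, a) = (t0, b, L) → [t0]□bbbbbaaabaab
Step 14: δ(t0, □) = (t0, a, R) → a[t0]bbbbbaaabaab
Step 15: δ(t0, b) = (t2, b, L) → [t2]abbbbbaaabaab
Step 16: δ(t2, a) = (t0, b, L) → [t0]□bbbbbbaaabaab
Step 17: δ(t0, □) = (t0, a, R) → a[t0]bbbbbbaaabaab
Step 18: δ(t0, b) = (t2, b, L) → [t2]abbbbbbaaabaab
Step 19: δ(t2, a) = (t0, b, L) → [t0]□bbbbbbbaaabaab

The machine has not reached a halting state after 19 steps.
The machine did not halt within the 19-step bound.

Answer: No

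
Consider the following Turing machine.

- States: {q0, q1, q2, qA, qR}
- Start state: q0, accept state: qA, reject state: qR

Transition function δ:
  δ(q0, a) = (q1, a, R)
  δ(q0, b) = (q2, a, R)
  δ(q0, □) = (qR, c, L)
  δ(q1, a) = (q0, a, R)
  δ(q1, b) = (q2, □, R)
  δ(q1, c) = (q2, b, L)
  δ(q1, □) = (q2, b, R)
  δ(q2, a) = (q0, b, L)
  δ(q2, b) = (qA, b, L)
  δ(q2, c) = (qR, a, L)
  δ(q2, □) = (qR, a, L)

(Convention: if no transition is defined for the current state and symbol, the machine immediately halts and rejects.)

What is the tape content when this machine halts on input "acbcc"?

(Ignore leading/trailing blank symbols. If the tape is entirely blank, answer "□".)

Execution trace:
Initial: [q0]acbcc
Step 1: δ(q0, a) = (q1, a, R) → a[q1]cbcc
Step 2: δ(q1, c) = (q2, b, L) → [q2]abbcc
Step 3: δ(q2, a) = (q0, b, L) → [q0]□bbbcc
Step 4: δ(q0, □) = (qR, c, L) → [qR]□cbbbcc

The machine reaches the reject state qR and halts.

Final tape (ignoring leading/trailing blanks): cbbbcc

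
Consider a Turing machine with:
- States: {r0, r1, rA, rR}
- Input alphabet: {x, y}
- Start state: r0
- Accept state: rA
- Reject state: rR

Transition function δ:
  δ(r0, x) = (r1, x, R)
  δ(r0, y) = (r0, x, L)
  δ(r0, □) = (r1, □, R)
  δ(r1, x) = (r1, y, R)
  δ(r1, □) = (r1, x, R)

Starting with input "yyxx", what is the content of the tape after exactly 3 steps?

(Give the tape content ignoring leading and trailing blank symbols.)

Execution trace:
Initial: [r0]yyxx
Step 1: δ(r0, y) = (r0, x, L) → [r0]□xyxx
Step 2: δ(r0, □) = (r1, □, R) → □[r1]xyxx
Step 3: δ(r1, x) = (r1, y, R) → □y[r1]yxx

No transition is defined for δ(r1, y). By convention the machine halts and rejects.

After 3 steps, the tape (ignoring leading/trailing blanks) is: yyxx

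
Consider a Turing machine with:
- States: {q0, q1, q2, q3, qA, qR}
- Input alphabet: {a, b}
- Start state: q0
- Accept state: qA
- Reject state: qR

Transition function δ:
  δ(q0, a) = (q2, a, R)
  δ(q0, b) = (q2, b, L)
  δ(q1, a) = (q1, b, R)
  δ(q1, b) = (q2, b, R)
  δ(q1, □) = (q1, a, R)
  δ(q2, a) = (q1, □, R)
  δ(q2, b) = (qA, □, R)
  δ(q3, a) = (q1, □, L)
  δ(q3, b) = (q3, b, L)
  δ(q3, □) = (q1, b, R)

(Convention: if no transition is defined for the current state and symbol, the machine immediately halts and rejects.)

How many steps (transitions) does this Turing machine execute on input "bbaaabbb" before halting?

Execution trace:
Initial: [q0]bbaaabbb
Step 1: δ(q0, b) = (q2, b, L) → [q2]□bbaaabbb

No transition is defined for δ(q2, □). By convention the machine halts and rejects.

The machine executed 1 step before halting.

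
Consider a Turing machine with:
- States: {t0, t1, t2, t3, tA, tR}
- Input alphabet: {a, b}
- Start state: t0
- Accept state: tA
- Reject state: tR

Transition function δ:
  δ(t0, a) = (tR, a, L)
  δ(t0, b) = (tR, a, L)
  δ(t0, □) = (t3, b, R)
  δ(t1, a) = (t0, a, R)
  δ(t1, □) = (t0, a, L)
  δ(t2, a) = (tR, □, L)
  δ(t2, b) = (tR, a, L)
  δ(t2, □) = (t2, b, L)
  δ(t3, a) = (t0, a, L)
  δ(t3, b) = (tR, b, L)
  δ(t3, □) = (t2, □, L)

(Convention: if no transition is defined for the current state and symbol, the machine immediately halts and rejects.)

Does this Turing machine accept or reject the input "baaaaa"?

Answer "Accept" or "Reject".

Execution trace:
Initial: [t0]baaaaa
Step 1: δ(t0, b) = (tR, a, L) → [tR]□aaaaaa

The machine reaches the reject state tR and halts.

Answer: Reject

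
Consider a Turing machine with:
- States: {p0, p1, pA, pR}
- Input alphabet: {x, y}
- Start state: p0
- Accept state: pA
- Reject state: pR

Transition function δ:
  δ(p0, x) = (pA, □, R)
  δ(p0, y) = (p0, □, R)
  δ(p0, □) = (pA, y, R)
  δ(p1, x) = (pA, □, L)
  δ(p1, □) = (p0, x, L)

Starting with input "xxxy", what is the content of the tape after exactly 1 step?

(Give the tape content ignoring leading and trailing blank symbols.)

Execution trace:
Initial: [p0]xxxy
Step 1: δ(p0, x) = (pA, □, R) → □[pA]xxy

The machine reaches the accept state pA and halts.

After 1 step, the tape (ignoring leading/trailing blanks) is: xxy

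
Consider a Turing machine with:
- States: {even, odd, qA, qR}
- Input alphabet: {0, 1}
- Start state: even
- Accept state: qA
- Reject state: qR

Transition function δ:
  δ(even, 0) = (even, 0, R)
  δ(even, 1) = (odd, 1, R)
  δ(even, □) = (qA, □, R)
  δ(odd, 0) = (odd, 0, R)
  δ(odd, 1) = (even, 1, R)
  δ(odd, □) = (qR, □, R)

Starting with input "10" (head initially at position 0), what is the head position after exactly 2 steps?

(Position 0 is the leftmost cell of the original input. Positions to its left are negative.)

Execution trace (head position shown):
Step 0: [even]10  (head at position 0)
Step 1: move right → 1[odd]0  (head at position 1)
Step 2: move right → 10[odd]□  (head at position 2)

After 2 steps, the head is at position 2.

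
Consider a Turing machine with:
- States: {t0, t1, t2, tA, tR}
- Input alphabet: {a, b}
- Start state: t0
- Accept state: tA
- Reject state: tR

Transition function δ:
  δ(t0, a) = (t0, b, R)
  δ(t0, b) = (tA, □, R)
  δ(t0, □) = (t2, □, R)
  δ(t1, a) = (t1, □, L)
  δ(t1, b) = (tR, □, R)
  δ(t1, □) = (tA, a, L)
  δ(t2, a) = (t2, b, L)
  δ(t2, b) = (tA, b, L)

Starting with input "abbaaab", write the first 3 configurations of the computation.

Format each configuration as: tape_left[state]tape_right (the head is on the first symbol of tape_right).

Transitions applied:
Step 1: δ(t0, a) = (t0, b, R)
Step 2: δ(t0, b) = (tA, □, R)

The first 3 configurations are:
[t0]abbaaab ⊢ b[t0]bbaaab ⊢ b□[tA]baaab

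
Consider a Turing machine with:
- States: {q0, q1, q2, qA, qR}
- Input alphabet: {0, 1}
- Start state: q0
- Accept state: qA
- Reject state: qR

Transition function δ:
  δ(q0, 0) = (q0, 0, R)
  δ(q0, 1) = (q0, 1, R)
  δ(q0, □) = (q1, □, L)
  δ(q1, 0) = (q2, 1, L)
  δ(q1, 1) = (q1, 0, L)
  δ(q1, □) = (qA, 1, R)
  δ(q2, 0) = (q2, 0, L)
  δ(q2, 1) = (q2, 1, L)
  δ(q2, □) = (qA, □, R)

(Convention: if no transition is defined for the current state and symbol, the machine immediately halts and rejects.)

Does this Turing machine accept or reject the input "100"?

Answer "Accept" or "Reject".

Execution trace:
Initial: [q0]100
Step 1: δ(q0, 1) = (q0, 1, R) → 1[q0]00
Step 2: δ(q0, 0) = (q0, 0, R) → 10[q0]0
Step 3: δ(q0, 0) = (q0, 0, R) → 100[q0]□
Step 4: δ(q0, □) = (q1, □, L) → 10[q1]0□
Step 5: δ(q1, 0) = (q2, 1, L) → 1[q2]01□
Step 6: δ(q2, 0) = (q2, 0, L) → [q2]101□
Step 7: δ(q2, 1) = (q2, 1, L) → [q2]□101□
Step 8: δ(q2, □) = (qA, □, R) → □[qA]101□

The machine reaches the accept state qA and halts.

Answer: Accept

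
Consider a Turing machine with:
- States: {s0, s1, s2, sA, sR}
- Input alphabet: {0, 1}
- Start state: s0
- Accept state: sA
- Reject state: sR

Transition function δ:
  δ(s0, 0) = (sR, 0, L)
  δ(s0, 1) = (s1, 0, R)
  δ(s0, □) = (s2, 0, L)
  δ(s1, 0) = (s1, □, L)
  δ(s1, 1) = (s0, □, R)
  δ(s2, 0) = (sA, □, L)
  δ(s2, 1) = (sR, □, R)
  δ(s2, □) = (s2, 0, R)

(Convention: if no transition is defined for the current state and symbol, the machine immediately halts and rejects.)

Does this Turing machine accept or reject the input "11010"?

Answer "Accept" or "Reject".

Execution trace:
Initial: [s0]11010
Step 1: δ(s0, 1) = (s1, 0, R) → 0[s1]1010
Step 2: δ(s1, 1) = (s0, □, R) → 0□[s0]010
Step 3: δ(s0, 0) = (sR, 0, L) → 0[sR]□010

The machine reaches the reject state sR and halts.

Answer: Reject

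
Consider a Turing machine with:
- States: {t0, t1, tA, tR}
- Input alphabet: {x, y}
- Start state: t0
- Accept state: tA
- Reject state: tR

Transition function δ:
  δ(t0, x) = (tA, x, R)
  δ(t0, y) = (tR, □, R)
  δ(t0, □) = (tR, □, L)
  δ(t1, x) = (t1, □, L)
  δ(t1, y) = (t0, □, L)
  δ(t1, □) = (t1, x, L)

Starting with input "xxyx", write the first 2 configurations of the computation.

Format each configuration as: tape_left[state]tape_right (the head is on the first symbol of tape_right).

Transitions applied:
Step 1: δ(t0, x) = (tA, x, R)

The first 2 configurations are:
[t0]xxyx ⊢ x[tA]xyx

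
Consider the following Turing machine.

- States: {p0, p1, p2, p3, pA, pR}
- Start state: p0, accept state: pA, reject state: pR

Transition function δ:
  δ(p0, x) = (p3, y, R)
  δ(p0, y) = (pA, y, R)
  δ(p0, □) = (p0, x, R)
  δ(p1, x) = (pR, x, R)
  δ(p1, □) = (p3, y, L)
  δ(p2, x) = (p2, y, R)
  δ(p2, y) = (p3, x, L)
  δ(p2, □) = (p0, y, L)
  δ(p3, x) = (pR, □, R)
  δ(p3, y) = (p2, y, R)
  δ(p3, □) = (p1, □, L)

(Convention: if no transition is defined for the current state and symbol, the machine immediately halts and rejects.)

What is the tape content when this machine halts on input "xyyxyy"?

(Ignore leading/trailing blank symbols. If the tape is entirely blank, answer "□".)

Execution trace:
Initial: [p0]xyyxyy
Step 1: δ(p0, x) = (p3, y, R) → y[p3]yyxyy
Step 2: δ(p3, y) = (p2, y, R) → yy[p2]yxyy
Step 3: δ(p2, y) = (p3, x, L) → y[p3]yxxyy
Step 4: δ(p3, y) = (p2, y, R) → yy[p2]xxyy
Step 5: δ(p2, x) = (p2, y, R) → yyy[p2]xyy
Step 6: δ(p2, x) = (p2, y, R) → yyyy[p2]yy
Step 7: δ(p2, y) = (p3, x, L) → yyy[p3]yxy
Step 8: δ(p3, y) = (p2, y, R) → yyyy[p2]xy
Step 9: δ(p2, x) = (p2, y, R) → yyyyy[p2]y
Step 10: δ(p2, y) = (p3, x, L) → yyyy[p3]yx
Step 11: δ(p3, y) = (p2, y, R) → yyyyy[p2]x
Step 12: δ(p2, x) = (p2, y, R) → yyyyyy[p2]□
Step 13: δ(p2, □) = (p0, y, L) → yyyyy[p0]yy
Step 14: δ(p0, y) = (pA, y, R) → yyyyyy[pA]y

The machine reaches the accept state pA and halts.

Final tape (ignoring leading/trailing blanks): yyyyyyy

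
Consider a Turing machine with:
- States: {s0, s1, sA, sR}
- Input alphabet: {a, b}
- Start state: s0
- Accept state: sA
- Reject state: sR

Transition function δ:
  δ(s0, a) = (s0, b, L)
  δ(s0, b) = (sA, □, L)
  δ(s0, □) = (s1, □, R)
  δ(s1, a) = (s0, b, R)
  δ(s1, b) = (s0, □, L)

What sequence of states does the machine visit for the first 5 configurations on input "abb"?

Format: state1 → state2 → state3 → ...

Execution trace:
Initial: [s0]abb
Step 1: δ(s0, a) = (s0, b, L) → [s0]□bbb
Step 2: δ(s0, □) = (s1, □, R) → □[s1]bbb
Step 3: δ(s1, b) = (s0, □, L) → [s0]□□bb
Step 4: δ(s0, □) = (s1, □, R) → □[s1]□bb

No transition is defined for δ(s1, □). By convention the machine halts and rejects.

State sequence: s0 → s0 → s1 → s0 → s1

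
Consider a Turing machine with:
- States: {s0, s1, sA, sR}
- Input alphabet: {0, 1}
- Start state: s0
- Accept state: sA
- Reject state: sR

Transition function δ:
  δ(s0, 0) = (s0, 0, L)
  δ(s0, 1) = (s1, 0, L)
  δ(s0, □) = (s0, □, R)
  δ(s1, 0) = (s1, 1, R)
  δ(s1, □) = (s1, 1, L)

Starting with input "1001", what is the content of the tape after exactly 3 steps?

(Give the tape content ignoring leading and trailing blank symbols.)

Execution trace:
Initial: [s0]1001
Step 1: δ(s0, 1) = (s1, 0, L) → [s1]□0001
Step 2: δ(s1, □) = (s1, 1, L) → [s1]□10001
Step 3: δ(s1, □) = (s1, 1, L) → [s1]□110001

After 3 steps, the tape (ignoring leading/trailing blanks) is: 110001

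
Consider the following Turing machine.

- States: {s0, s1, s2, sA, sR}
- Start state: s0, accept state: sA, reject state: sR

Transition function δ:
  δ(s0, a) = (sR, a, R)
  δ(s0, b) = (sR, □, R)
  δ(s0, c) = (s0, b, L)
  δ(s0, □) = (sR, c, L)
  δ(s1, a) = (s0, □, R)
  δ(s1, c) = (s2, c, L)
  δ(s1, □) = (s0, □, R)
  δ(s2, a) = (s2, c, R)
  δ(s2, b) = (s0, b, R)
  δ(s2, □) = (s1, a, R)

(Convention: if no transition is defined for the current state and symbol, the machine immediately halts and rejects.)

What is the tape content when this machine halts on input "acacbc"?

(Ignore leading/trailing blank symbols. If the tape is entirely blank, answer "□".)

Execution trace:
Initial: [s0]acacbc
Step 1: δ(s0, a) = (sR, a, R) → a[sR]cacbc

The machine reaches the reject state sR and halts.

Final tape (ignoring leading/trailing blanks): acacbc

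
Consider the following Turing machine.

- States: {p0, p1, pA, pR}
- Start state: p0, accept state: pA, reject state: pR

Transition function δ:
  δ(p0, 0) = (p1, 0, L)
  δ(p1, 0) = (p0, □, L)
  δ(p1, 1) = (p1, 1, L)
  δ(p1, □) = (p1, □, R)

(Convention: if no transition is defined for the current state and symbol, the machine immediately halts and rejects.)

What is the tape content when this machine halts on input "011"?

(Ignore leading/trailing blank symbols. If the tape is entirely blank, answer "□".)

Execution trace:
Initial: [p0]011
Step 1: δ(p0, 0) = (p1, 0, L) → [p1]□011
Step 2: δ(p1, □) = (p1, □, R) → □[p1]011
Step 3: δ(p1, 0) = (p0, □, L) → [p0]□□11

No transition is defined for δ(p0, □). By convention the machine halts and rejects.

Final tape (ignoring leading/trailing blanks): 11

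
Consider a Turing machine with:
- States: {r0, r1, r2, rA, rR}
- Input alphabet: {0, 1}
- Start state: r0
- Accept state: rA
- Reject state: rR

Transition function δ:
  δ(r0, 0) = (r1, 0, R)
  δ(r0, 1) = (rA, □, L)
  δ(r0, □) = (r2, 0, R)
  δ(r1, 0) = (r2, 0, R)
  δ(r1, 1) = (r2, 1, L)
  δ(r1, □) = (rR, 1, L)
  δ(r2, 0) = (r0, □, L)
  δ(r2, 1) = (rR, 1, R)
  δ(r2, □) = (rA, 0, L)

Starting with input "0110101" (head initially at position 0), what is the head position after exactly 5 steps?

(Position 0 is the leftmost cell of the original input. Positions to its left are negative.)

Execution trace (head position shown):
Step 0: [r0]0110101  (head at position 0)
Step 1: move right → 0[r1]110101  (head at position 1)
Step 2: move left → [r2]0110101  (head at position 0)
Step 3: move left → [r0]□□110101  (head at position -1)
Step 4: move right → 0[r2]□110101  (head at position 0)
Step 5: move left → [rA]00110101  (head at position -1)

After 5 steps, the head is at position -1.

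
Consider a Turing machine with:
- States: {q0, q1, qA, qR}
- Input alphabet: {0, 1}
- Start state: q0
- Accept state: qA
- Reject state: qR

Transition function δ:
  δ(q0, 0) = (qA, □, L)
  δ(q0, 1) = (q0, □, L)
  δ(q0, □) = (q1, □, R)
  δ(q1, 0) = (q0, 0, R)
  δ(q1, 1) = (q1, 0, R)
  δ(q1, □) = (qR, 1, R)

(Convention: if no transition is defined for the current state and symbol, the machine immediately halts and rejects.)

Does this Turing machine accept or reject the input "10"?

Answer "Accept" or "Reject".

Execution trace:
Initial: [q0]10
Step 1: δ(q0, 1) = (q0, □, L) → [q0]□□0
Step 2: δ(q0, □) = (q1, □, R) → □[q1]□0
Step 3: δ(q1, □) = (qR, 1, R) → □1[qR]0

The machine reaches the reject state qR and halts.

Answer: Reject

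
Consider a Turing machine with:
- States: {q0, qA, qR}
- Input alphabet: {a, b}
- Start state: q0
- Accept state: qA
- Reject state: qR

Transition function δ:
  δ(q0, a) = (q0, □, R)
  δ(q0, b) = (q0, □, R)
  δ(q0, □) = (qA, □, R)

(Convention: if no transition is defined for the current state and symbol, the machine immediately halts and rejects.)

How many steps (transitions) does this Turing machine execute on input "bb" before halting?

Execution trace:
Initial: [q0]bb
Step 1: δ(q0, b) = (q0, □, R) → □[q0]b
Step 2: δ(q0, b) = (q0, □, R) → □□[q0]□
Step 3: δ(q0, □) = (qA, □, R) → □□□[qA]□

The machine reaches the accept state qA and halts.

The machine executed 3 steps before halting.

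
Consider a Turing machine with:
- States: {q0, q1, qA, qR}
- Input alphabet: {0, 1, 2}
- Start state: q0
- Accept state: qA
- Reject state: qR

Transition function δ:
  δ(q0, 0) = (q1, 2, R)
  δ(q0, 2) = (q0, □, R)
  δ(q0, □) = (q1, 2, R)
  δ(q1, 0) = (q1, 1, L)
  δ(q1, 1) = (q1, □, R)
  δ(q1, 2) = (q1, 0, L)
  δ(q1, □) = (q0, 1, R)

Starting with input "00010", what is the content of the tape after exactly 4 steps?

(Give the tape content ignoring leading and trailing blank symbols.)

Execution trace:
Initial: [q0]00010
Step 1: δ(q0, 0) = (q1, 2, R) → 2[q1]0010
Step 2: δ(q1, 0) = (q1, 1, L) → [q1]21010
Step 3: δ(q1, 2) = (q1, 0, L) → [q1]□01010
Step 4: δ(q1, □) = (q0, 1, R) → 1[q0]01010

After 4 steps, the tape (ignoring leading/trailing blanks) is: 101010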